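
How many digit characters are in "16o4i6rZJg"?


Input string: '16o4i6rZJg'
Operation: count digit characters (0-9)
Scan: '1'(digit), '6'(digit), 'o', '4'(digit), 'i', '6'(digit), 'r', 'Z', 'J', 'g'
Digits found: 4
Result: 4


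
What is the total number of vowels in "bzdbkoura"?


Input string: 'bzdbkoura'
Operation: count vowels (a, e, i, o, u)
Scan: s[0]='b', s[1]='z', s[2]='d', s[3]='b', s[4]='k', s[5]='o' (vowel), s[6]='u' (vowel), s[7]='r', s[8]='a' (vowel)
Vowels found: 3
Result: 3


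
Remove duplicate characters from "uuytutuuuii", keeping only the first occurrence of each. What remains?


Input: 'uuytutuuuii'
Operation: keep first occurrence of each character
Scan: s[0]='u' new -> keep; s[1]='u' seen -> skip; s[2]='y' new -> keep; s[3]='t' new -> keep; s[4]='u' seen -> skip; s[5]='t' seen -> skip; s[6]='u' seen -> skip; s[7]='u' seen -> skip; s[8]='u' seen -> skip; s[9]='i' new -> keep; s[10]='i' seen -> skip
Result: uyti


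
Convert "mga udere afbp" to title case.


Input string: 'mga udere afbp'
Operation: capitalize first letter of each word
Word transformations: 'mga'->'Mga', 'udere'->'Udere', 'afbp'->'Afbp'
Result: Mga Udere Afbp


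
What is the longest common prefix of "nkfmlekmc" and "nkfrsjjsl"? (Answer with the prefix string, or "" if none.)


String 1: 'nkfmlekmc'
String 2: 'nkfrsjjsl'
Compare position by position:
pos 0: 'n' vs 'n' match
pos 1: 'k' vs 'k' match
pos 2: 'f' vs 'f' match
pos 3: 'm' vs 'r' differ -> stop
Longest common prefix: "nkf" (length 3)


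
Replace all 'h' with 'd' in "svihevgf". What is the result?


Input string: 'svihevgf'
Operation: replace 'h' with 'd'
Positions of 'h': 3
After replacement: svidevgf


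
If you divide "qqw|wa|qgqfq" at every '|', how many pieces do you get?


Input string: 'qqw|wa|qgqfq'
Delimiter: '|'
Split result: 'qqw', 'wa', 'qgqfq'
Number of parts: 3


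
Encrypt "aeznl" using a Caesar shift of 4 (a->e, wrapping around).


Input: 'aeznl', shift = 4
Operation: for each letter, (position + 4) mod 26
Mapping: 'a'(0+4=4)->'e', 'e'(4+4=8)->'i', 'z'(25+4=29, 29 mod 26=3)->'d', 'n'(13+4=17)->'r', 'l'(11+4=15)->'p'
Result: eidrp


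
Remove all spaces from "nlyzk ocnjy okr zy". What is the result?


Input string: 'nlyzk ocnjy okr zy'
Operation: remove all spaces
Words: 'nlyzk', 'ocnjy', 'okr', 'zy'
Join without spaces: nlyzkocnjyokrzy


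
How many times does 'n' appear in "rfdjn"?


Input string: 'rfdjn'
Target character: 'n'
Scan each position: s[4]='n'
Matches found at indices: 4
Total: 1


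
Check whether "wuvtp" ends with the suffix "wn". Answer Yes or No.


Input string: 'wuvtp'
Suffix to check: 'wn'
Last 2 characters of input: 'tp'
Match: False
Result: No


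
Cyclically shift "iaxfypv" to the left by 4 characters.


Input: 'iaxfypv', shift = 4
Operation: split at index 4 and swap parts
Front part s[0:4] = 'iaxf'
Back part s[4:] = 'ypv'
Rotated = back + front = 'ypv' + 'iaxf'
Result: ypviaxf


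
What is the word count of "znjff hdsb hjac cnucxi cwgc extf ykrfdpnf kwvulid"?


Input string: 'znjff hdsb hjac cnucxi cwgc extf ykrfdpnf kwvulid'
Operation: split by spaces
Words found: 'znjff', 'hdsb', 'hjac', 'cnucxi', 'cwgc', 'extf', 'ykrfdpnf', 'kwvulid'
Word count: 8


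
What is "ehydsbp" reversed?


Input string: 'ehydsbp'
Operation: reverse character order
Original order: 'e' -> 'h' -> 'y' -> 'd' -> 's' -> 'b' -> 'p'
Reversed order: 'p' -> 'b' -> 's' -> 'd' -> 'y' -> 'h' -> 'e'
Result: pbsdyhe


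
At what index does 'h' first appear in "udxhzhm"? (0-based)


Input string: 'udxhzhm'
Target: 'h'
Scanning left to right: s[0]='u', s[1]='d', s[2]='x', s[3]='h'
First match at index: 3


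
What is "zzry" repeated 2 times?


Input string: 'zzry'
Operation: repeat 2 times
Concatenation: 'zzry' + 'zzry'
Result: zzryzzry


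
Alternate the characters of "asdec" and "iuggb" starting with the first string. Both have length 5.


String 1: 'asdec'
String 2: 'iuggb'
Operation: alternate characters
Pairs: 'a'+'i', 's'+'u', 'd'+'g', 'e'+'g', 'c'+'b'
Result: aisudgegcb


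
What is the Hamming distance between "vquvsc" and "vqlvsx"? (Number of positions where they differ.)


String 1: 'vquvsc'
String 2: 'vqlvsx'
Compare each position: pos 0: 'v'=='v', pos 1: 'q'=='q', pos 2: 'u'!='l', pos 3: 'v'=='v', pos 4: 's'=='s', pos 5: 'c'!='x'
Differing positions: 2
Hamming distance: 2


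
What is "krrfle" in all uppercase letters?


Input string: 'krrfle'
Operation: convert each letter to uppercase
Mapping: 'k'->'K', 'r'->'R', 'r'->'R', 'f'->'F', 'l'->'L', 'e'->'E'
Result: KRRFLE


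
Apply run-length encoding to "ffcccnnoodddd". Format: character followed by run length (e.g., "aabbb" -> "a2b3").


Input: 'ffcccnnoodddd'
Operation: identify consecutive runs
Runs: 'ff' -> f2, 'ccc' -> c3, 'nn' -> n2, 'oo' -> o2, 'dddd' -> d4
Encoded: f2c3n2o2d4


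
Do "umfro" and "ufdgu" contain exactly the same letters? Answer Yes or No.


String 1: 'umfro' -> sorted: 'fmoru'
String 2: 'ufdgu' -> sorted: 'dfguu'
Compare sorted forms: 'fmoru' != 'dfguu'
Anagram: No


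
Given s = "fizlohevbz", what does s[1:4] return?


Input string: 'fizlohevbz'
Operation: slice [1:4]
Extract characters: s[1]='i', s[2]='z', s[3]='l'
Result: izl


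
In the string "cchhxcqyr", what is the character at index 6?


Input string: 'cchhxcqyr'
Operation: get character at index 6
Index mapping: s[0]='c', s[1]='c', s[2]='h', s[3]='h', s[4]='x', s[5]='c', s[6]='q'
Result: 'q'


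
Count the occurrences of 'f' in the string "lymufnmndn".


Input string: 'lymufnmndn'
Target character: 'f'
Scan each position: s[4]='f'
Matches found at indices: 4
Total: 1


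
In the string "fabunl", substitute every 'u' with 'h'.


Input string: 'fabunl'
Operation: replace 'u' with 'h'
Positions of 'u': 3
After replacement: fabhnl


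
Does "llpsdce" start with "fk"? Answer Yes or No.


Input string: 'llpsdce'
Prefix to check: 'fk'
First 2 characters of input: 'll'
Match: False
Result: No


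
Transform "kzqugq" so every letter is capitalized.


Input string: 'kzqugq'
Operation: convert each letter to uppercase
Mapping: 'k'->'K', 'z'->'Z', 'q'->'Q', 'u'->'U', 'g'->'G', 'q'->'Q'
Result: KZQUGQ


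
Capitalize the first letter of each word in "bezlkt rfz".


Input string: 'bezlkt rfz'
Operation: capitalize first letter of each word
Word transformations: 'bezlkt'->'Bezlkt', 'rfz'->'Rfz'
Result: Bezlkt Rfz


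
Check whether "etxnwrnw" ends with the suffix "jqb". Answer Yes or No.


Input string: 'etxnwrnw'
Suffix to check: 'jqb'
Last 3 characters of input: 'rnw'
Match: False
Result: No


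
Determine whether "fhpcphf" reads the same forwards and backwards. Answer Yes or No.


Input string: 'fhpcphf'
Reversed: 'fhpcphf'
Compare pairs: s[0]='f' vs s[6]='f' (match), s[1]='h' vs s[5]='h' (match), s[2]='p' vs s[4]='p' (match)
Palindrome: Yes


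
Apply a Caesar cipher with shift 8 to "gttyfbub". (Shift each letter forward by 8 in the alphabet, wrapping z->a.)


Input: 'gttyfbub', shift = 8
Operation: for each letter, (position + 8) mod 26
Mapping: 'g'(6+8=14)->'o', 't'(19+8=27, 27 mod 26=1)->'b', 't'(19+8=27, 27 mod 26=1)->'b', 'y'(24+8=32, 32 mod 26=6)->'g', 'f'(5+8=13)->'n', 'b'(1+8=9)->'j', 'u'(20+8=28, 28 mod 26=2)->'c', 'b'(1+8=9)->'j'
Result: obbgnjcj


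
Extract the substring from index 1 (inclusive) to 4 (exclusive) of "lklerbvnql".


Input string: 'lklerbvnql'
Operation: slice [1:4]
Extract characters: s[1]='k', s[2]='l', s[3]='e'
Result: kle


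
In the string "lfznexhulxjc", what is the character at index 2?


Input string: 'lfznexhulxjc'
Operation: get character at index 2
Index mapping: s[0]='l', s[1]='f', s[2]='z'
Result: 'z'


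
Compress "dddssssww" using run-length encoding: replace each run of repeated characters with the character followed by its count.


Input: 'dddssssww'
Operation: identify consecutive runs
Runs: 'ddd' -> d3, 'ssss' -> s4, 'ww' -> w2
Encoded: d3s4w2


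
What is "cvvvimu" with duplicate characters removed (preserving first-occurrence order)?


Input: 'cvvvimu'
Operation: keep first occurrence of each character
Scan: s[0]='c' new -> keep; s[1]='v' new -> keep; s[2]='v' seen -> skip; s[3]='v' seen -> skip; s[4]='i' new -> keep; s[5]='m' new -> keep; s[6]='u' new -> keep
Result: cvimu


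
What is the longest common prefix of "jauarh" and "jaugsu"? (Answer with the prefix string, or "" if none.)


String 1: 'jauarh'
String 2: 'jaugsu'
Compare position by position:
pos 0: 'j' vs 'j' match
pos 1: 'a' vs 'a' match
pos 2: 'u' vs 'u' match
pos 3: 'a' vs 'g' differ -> stop
Longest common prefix: "jau" (length 3)


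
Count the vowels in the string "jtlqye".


Input string: 'jtlqye'
Operation: count vowels (a, e, i, o, u)
Scan: s[0]='j', s[1]='t', s[2]='l', s[3]='q', s[4]='y', s[5]='e' (vowel)
Vowels found: 1
Result: 1


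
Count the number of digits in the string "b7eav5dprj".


Input string: 'b7eav5dprj'
Operation: count digit characters (0-9)
Scan: 'b', '7'(digit), 'e', 'a', 'v', '5'(digit), 'd', 'p', 'r', 'j'
Digits found: 2
Result: 2


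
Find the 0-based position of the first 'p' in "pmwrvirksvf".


Input string: 'pmwrvirksvf'
Target: 'p'
Scanning left to right: s[0]='p'
First match at index: 0


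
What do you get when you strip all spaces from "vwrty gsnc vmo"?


Input string: 'vwrty gsnc vmo'
Operation: remove all spaces
Words: 'vwrty', 'gsnc', 'vmo'
Join without spaces: vwrtygsncvmo


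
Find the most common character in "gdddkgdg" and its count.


Input: 'gdddkgdg'
Operation: tally each character
Counts: 'd':4, 'g':3, 'k':1
Maximum: 'd' appears 4 times


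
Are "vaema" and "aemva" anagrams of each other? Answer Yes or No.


String 1: 'vaema' -> sorted: 'aaemv'
String 2: 'aemva' -> sorted: 'aaemv'
Compare sorted forms: 'aaemv' == 'aaemv'
Anagram: Yes


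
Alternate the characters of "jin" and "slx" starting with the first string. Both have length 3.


String 1: 'jin'
String 2: 'slx'
Operation: alternate characters
Pairs: 'j'+'s', 'i'+'l', 'n'+'x'
Result: jsilnx


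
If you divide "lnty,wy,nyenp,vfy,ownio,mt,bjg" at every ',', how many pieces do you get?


Input string: 'lnty,wy,nyenp,vfy,ownio,mt,bjg'
Delimiter: ','
Split result: 'lnty', 'wy', 'nyenp', 'vfy', 'ownio', 'mt', 'bjg'
Number of parts: 7


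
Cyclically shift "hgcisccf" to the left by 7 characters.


Input: 'hgcisccf', shift = 7
Operation: split at index 7 and swap parts
Front part s[0:7] = 'hgciscc'
Back part s[7:] = 'f'
Rotated = back + front = 'f' + 'hgciscc'
Result: fhgciscc


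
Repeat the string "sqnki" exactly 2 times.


Input string: 'sqnki'
Operation: repeat 2 times
Concatenation: 'sqnki' + 'sqnki'
Result: sqnkisqnki


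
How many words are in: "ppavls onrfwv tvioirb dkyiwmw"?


Input string: 'ppavls onrfwv tvioirb dkyiwmw'
Operation: split by spaces
Words found: 'ppavls', 'onrfwv', 'tvioirb', 'dkyiwmw'
Word count: 4


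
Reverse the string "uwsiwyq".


Input string: 'uwsiwyq'
Operation: reverse character order
Original order: 'u' -> 'w' -> 's' -> 'i' -> 'w' -> 'y' -> 'q'
Reversed order: 'q' -> 'y' -> 'w' -> 'i' -> 's' -> 'w' -> 'u'
Result: qywiswu


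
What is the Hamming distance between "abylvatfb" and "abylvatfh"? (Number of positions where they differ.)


String 1: 'abylvatfb'
String 2: 'abylvatfh'
Compare each position: pos 0: 'a'=='a', pos 1: 'b'=='b', pos 2: 'y'=='y', pos 3: 'l'=='l', pos 4: 'v'=='v', pos 5: 'a'=='a', pos 6: 't'=='t', pos 7: 'f'=='f', pos 8: 'b'!='h'
Differing positions: 1
Hamming distance: 1


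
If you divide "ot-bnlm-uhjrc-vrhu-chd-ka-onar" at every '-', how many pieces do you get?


Input string: 'ot-bnlm-uhjrc-vrhu-chd-ka-onar'
Delimiter: '-'
Split result: 'ot', 'bnlm', 'uhjrc', 'vrhu', 'chd', 'ka', 'onar'
Number of parts: 7


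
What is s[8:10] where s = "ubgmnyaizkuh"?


Input string: 'ubgmnyaizkuh'
Operation: slice [8:10]
Extract characters: s[8]='z', s[9]='k'
Result: zk


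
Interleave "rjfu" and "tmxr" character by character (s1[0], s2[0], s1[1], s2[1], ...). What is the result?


String 1: 'rjfu'
String 2: 'tmxr'
Operation: alternate characters
Pairs: 'r'+'t', 'j'+'m', 'f'+'x', 'u'+'r'
Result: rtjmfxur


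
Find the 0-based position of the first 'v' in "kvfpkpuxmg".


Input string: 'kvfpkpuxmg'
Target: 'v'
Scanning left to right: s[0]='k', s[1]='v'
First match at index: 1


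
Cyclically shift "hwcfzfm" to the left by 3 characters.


Input: 'hwcfzfm', shift = 3
Operation: split at index 3 and swap parts
Front part s[0:3] = 'hwc'
Back part s[3:] = 'fzfm'
Rotated = back + front = 'fzfm' + 'hwc'
Result: fzfmhwc


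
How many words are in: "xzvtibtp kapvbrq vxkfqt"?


Input string: 'xzvtibtp kapvbrq vxkfqt'
Operation: split by spaces
Words found: 'xzvtibtp', 'kapvbrq', 'vxkfqt'
Word count: 3


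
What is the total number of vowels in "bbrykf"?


Input string: 'bbrykf'
Operation: count vowels (a, e, i, o, u)
Scan: s[0]='b', s[1]='b', s[2]='r', s[3]='y', s[4]='k', s[5]='f'
Vowels found: 0
Result: 0


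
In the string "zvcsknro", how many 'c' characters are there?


Input string: 'zvcsknro'
Target character: 'c'
Scan each position: s[2]='c'
Matches found at indices: 2
Total: 1


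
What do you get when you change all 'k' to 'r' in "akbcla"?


Input string: 'akbcla'
Operation: replace 'k' with 'r'
Positions of 'k': 1
After replacement: arbcla


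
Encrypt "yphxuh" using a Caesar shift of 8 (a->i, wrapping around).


Input: 'yphxuh', shift = 8
Operation: for each letter, (position + 8) mod 26
Mapping: 'y'(24+8=32, 32 mod 26=6)->'g', 'p'(15+8=23)->'x', 'h'(7+8=15)->'p', 'x'(23+8=31, 31 mod 26=5)->'f', 'u'(20+8=28, 28 mod 26=2)->'c', 'h'(7+8=15)->'p'
Result: gxpfcp


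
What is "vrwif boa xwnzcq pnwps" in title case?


Input string: 'vrwif boa xwnzcq pnwps'
Operation: capitalize first letter of each word
Word transformations: 'vrwif'->'Vrwif', 'boa'->'Boa', 'xwnzcq'->'Xwnzcq', 'pnwps'->'Pnwps'
Result: Vrwif Boa Xwnzcq Pnwps


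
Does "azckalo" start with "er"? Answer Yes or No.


Input string: 'azckalo'
Prefix to check: 'er'
First 2 characters of input: 'az'
Match: False
Result: No


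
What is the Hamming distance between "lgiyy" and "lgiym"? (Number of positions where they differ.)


String 1: 'lgiyy'
String 2: 'lgiym'
Compare each position: pos 0: 'l'=='l', pos 1: 'g'=='g', pos 2: 'i'=='i', pos 3: 'y'=='y', pos 4: 'y'!='m'
Differing positions: 1
Hamming distance: 1


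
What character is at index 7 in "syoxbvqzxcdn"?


Input string: 'syoxbvqzxcdn'
Operation: get character at index 7
Index mapping: s[0]='s', s[1]='y', s[2]='o', s[3]='x', s[4]='b', s[5]='v', s[6]='q', s[7]='z'
Result: 'z'


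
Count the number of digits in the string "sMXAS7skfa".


Input string: 'sMXAS7skfa'
Operation: count digit characters (0-9)
Scan: 's', 'M', 'X', 'A', 'S', '7'(digit), 's', 'k', 'f', 'a'
Digits found: 1
Result: 1


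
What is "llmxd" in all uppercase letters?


Input string: 'llmxd'
Operation: convert each letter to uppercase
Mapping: 'l'->'L', 'l'->'L', 'm'->'M', 'x'->'X', 'd'->'D'
Result: LLMXD


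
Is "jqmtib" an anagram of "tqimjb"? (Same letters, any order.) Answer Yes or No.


String 1: 'tqimjb' -> sorted: 'bijmqt'
String 2: 'jqmtib' -> sorted: 'bijmqt'
Compare sorted forms: 'bijmqt' == 'bijmqt'
Anagram: Yes


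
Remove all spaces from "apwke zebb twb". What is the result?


Input string: 'apwke zebb twb'
Operation: remove all spaces
Words: 'apwke', 'zebb', 'twb'
Join without spaces: apwkezebbtwb


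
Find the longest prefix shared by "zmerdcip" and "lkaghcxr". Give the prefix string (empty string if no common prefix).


String 1: 'zmerdcip'
String 2: 'lkaghcxr'
Compare position by position:
pos 0: 'z' vs 'l' differ -> stop
Longest common prefix: "" (length 0)


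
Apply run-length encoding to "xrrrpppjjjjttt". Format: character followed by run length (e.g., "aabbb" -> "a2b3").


Input: 'xrrrpppjjjjttt'
Operation: identify consecutive runs
Runs: 'x' -> x1, 'rrr' -> r3, 'ppp' -> p3, 'jjjj' -> j4, 'ttt' -> t3
Encoded: x1r3p3j4t3


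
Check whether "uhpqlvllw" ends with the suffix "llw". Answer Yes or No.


Input string: 'uhpqlvllw'
Suffix to check: 'llw'
Last 3 characters of input: 'llw'
Match: True
Result: Yes


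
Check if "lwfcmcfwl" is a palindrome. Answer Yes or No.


Input string: 'lwfcmcfwl'
Reversed: 'lwfcmcfwl'
Compare pairs: s[0]='l' vs s[8]='l' (match), s[1]='w' vs s[7]='w' (match), s[2]='f' vs s[6]='f' (match), s[3]='c' vs s[5]='c' (match)
Palindrome: Yes


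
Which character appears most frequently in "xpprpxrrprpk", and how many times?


Input: 'xpprpxrrprpk'
Operation: tally each character
Counts: 'k':1, 'p':5, 'r':4, 'x':2
Maximum: 'p' appears 5 times


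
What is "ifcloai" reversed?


Input string: 'ifcloai'
Operation: reverse character order
Original order: 'i' -> 'f' -> 'c' -> 'l' -> 'o' -> 'a' -> 'i'
Reversed order: 'i' -> 'a' -> 'o' -> 'l' -> 'c' -> 'f' -> 'i'
Result: iaolcfi


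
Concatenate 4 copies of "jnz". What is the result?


Input string: 'jnz'
Operation: repeat 4 times
Concatenation: 'jnz' + 'jnz' + 'jnz' + 'jnz'
Result: jnzjnzjnzjnz


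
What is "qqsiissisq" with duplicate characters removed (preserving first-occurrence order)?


Input: 'qqsiissisq'
Operation: keep first occurrence of each character
Scan: s[0]='q' new -> keep; s[1]='q' seen -> skip; s[2]='s' new -> keep; s[3]='i' new -> keep; s[4]='i' seen -> skip; s[5]='s' seen -> skip; s[6]='s' seen -> skip; s[7]='i' seen -> skip; s[8]='s' seen -> skip; s[9]='q' seen -> skip
Result: qsi


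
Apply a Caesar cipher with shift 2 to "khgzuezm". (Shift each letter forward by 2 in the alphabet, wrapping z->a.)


Input: 'khgzuezm', shift = 2
Operation: for each letter, (position + 2) mod 26
Mapping: 'k'(10+2=12)->'m', 'h'(7+2=9)->'j', 'g'(6+2=8)->'i', 'z'(25+2=27, 27 mod 26=1)->'b', 'u'(20+2=22)->'w', 'e'(4+2=6)->'g', 'z'(25+2=27, 27 mod 26=1)->'b', 'm'(12+2=14)->'o'
Result: mjibwgbo


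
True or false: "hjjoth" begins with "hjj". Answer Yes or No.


Input string: 'hjjoth'
Prefix to check: 'hjj'
First 3 characters of input: 'hjj'
Match: True
Result: Yes


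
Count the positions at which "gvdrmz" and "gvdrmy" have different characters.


String 1: 'gvdrmz'
String 2: 'gvdrmy'
Compare each position: pos 0: 'g'=='g', pos 1: 'v'=='v', pos 2: 'd'=='d', pos 3: 'r'=='r', pos 4: 'm'=='m', pos 5: 'z'!='y'
Differing positions: 1
Hamming distance: 1


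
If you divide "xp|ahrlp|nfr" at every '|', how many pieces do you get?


Input string: 'xp|ahrlp|nfr'
Delimiter: '|'
Split result: 'xp', 'ahrlp', 'nfr'
Number of parts: 3


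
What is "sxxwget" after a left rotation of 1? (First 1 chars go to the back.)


Input: 'sxxwget', shift = 1
Operation: split at index 1 and swap parts
Front part s[0:1] = 's'
Back part s[1:] = 'xxwget'
Rotated = back + front = 'xxwget' + 's'
Result: xxwgets


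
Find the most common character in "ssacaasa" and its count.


Input: 'ssacaasa'
Operation: tally each character
Counts: 'a':4, 'c':1, 's':3
Maximum: 'a' appears 4 times


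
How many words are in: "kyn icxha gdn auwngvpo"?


Input string: 'kyn icxha gdn auwngvpo'
Operation: split by spaces
Words found: 'kyn', 'icxha', 'gdn', 'auwngvpo'
Word count: 4


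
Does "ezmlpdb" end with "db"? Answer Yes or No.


Input string: 'ezmlpdb'
Suffix to check: 'db'
Last 2 characters of input: 'db'
Match: True
Result: Yes


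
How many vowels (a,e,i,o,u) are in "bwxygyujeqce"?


Input string: 'bwxygyujeqce'
Operation: count vowels (a, e, i, o, u)
Scan: s[0]='b', s[1]='w', s[2]='x', s[3]='y', s[4]='g', s[5]='y', s[6]='u' (vowel), s[7]='j', s[8]='e' (vowel), s[9]='q', s[10]='c', s[11]='e' (vowel)
Vowels found: 3
Result: 3


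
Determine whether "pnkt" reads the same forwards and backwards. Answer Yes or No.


Input string: 'pnkt'
Reversed: 'tknp'
Compare pairs: s[0]='p' vs s[3]='t' (mismatch), s[1]='n' vs s[2]='k' (mismatch)
Palindrome: No


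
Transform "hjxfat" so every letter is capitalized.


Input string: 'hjxfat'
Operation: convert each letter to uppercase
Mapping: 'h'->'H', 'j'->'J', 'x'->'X', 'f'->'F', 'a'->'A', 't'->'T'
Result: HJXFAT


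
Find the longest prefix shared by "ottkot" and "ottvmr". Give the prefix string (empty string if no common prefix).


String 1: 'ottkot'
String 2: 'ottvmr'
Compare position by position:
pos 0: 'o' vs 'o' match
pos 1: 't' vs 't' match
pos 2: 't' vs 't' match
pos 3: 'k' vs 'v' differ -> stop
Longest common prefix: "ott" (length 3)


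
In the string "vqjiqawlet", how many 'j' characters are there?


Input string: 'vqjiqawlet'
Target character: 'j'
Scan each position: s[2]='j'
Matches found at indices: 2
Total: 1


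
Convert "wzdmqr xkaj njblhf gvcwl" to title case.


Input string: 'wzdmqr xkaj njblhf gvcwl'
Operation: capitalize first letter of each word
Word transformations: 'wzdmqr'->'Wzdmqr', 'xkaj'->'Xkaj', 'njblhf'->'Njblhf', 'gvcwl'->'Gvcwl'
Result: Wzdmqr Xkaj Njblhf Gvcwl


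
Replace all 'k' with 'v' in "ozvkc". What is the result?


Input string: 'ozvkc'
Operation: replace 'k' with 'v'
Positions of 'k': 3
After replacement: ozvvc


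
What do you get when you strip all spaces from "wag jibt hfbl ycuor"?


Input string: 'wag jibt hfbl ycuor'
Operation: remove all spaces
Words: 'wag', 'jibt', 'hfbl', 'ycuor'
Join without spaces: wagjibthfblycuor


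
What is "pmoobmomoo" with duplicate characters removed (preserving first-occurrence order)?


Input: 'pmoobmomoo'
Operation: keep first occurrence of each character
Scan: s[0]='p' new -> keep; s[1]='m' new -> keep; s[2]='o' new -> keep; s[3]='o' seen -> skip; s[4]='b' new -> keep; s[5]='m' seen -> skip; s[6]='o' seen -> skip; s[7]='m' seen -> skip; s[8]='o' seen -> skip; s[9]='o' seen -> skip
Result: pmob


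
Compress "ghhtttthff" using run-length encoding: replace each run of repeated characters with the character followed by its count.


Input: 'ghhtttthff'
Operation: identify consecutive runs
Runs: 'g' -> g1, 'hh' -> h2, 'tttt' -> t4, 'h' -> h1, 'ff' -> f2
Encoded: g1h2t4h1f2


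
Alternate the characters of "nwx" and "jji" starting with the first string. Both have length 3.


String 1: 'nwx'
String 2: 'jji'
Operation: alternate characters
Pairs: 'n'+'j', 'w'+'j', 'x'+'i'
Result: njwjxi


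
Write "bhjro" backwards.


Input string: 'bhjro'
Operation: reverse character order
Original order: 'b' -> 'h' -> 'j' -> 'r' -> 'o'
Reversed order: 'o' -> 'r' -> 'j' -> 'h' -> 'b'
Result: orjhb


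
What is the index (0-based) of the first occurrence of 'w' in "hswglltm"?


Input string: 'hswglltm'
Target: 'w'
Scanning left to right: s[0]='h', s[1]='s', s[2]='w'
First match at index: 2


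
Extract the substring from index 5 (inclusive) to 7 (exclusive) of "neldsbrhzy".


Input string: 'neldsbrhzy'
Operation: slice [5:7]
Extract characters: s[5]='b', s[6]='r'
Result: br


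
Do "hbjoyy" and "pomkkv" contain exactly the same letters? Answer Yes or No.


String 1: 'hbjoyy' -> sorted: 'bhjoyy'
String 2: 'pomkkv' -> sorted: 'kkmopv'
Compare sorted forms: 'bhjoyy' != 'kkmopv'
Anagram: No


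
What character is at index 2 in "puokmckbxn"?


Input string: 'puokmckbxn'
Operation: get character at index 2
Index mapping: s[0]='p', s[1]='u', s[2]='o'
Result: 'o'


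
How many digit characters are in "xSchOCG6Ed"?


Input string: 'xSchOCG6Ed'
Operation: count digit characters (0-9)
Scan: 'x', 'S', 'c', 'h', 'O', 'C', 'G', '6'(digit), 'E', 'd'
Digits found: 1
Result: 1


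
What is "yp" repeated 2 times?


Input string: 'yp'
Operation: repeat 2 times
Concatenation: 'yp' + 'yp'
Result: ypyp


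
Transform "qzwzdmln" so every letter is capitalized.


Input string: 'qzwzdmln'
Operation: convert each letter to uppercase
Mapping: 'q'->'Q', 'z'->'Z', 'w'->'W', 'z'->'Z', 'd'->'D', 'm'->'M', 'l'->'L', 'n'->'N'
Result: QZWZDMLN


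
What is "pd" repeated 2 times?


Input string: 'pd'
Operation: repeat 2 times
Concatenation: 'pd' + 'pd'
Result: pdpd


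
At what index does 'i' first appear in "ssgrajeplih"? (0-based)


Input string: 'ssgrajeplih'
Target: 'i'
Scanning left to right: s[0]='s', s[1]='s', s[2]='g', s[3]='r', s[4]='a', s[5]='j', s[6]='e', s[7]='p', s[8]='l', s[9]='i'
First match at index: 9


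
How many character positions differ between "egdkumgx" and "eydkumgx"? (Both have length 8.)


String 1: 'egdkumgx'
String 2: 'eydkumgx'
Compare each position: pos 0: 'e'=='e', pos 1: 'g'!='y', pos 2: 'd'=='d', pos 3: 'k'=='k', pos 4: 'u'=='u', pos 5: 'm'=='m', pos 6: 'g'=='g', pos 7: 'x'=='x'
Differing positions: 1
Hamming distance: 1


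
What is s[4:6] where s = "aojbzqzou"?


Input string: 'aojbzqzou'
Operation: slice [4:6]
Extract characters: s[4]='z', s[5]='q'
Result: zq


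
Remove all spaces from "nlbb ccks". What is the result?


Input string: 'nlbb ccks'
Operation: remove all spaces
Words: 'nlbb', 'ccks'
Join without spaces: nlbbccks


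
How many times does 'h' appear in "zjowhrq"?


Input string: 'zjowhrq'
Target character: 'h'
Scan each position: s[4]='h'
Matches found at indices: 4
Total: 1


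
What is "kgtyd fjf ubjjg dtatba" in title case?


Input string: 'kgtyd fjf ubjjg dtatba'
Operation: capitalize first letter of each word
Word transformations: 'kgtyd'->'Kgtyd', 'fjf'->'Fjf', 'ubjjg'->'Ubjjg', 'dtatba'->'Dtatba'
Result: Kgtyd Fjf Ubjjg Dtatba


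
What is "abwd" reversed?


Input string: 'abwd'
Operation: reverse character order
Original order: 'a' -> 'b' -> 'w' -> 'd'
Reversed order: 'd' -> 'w' -> 'b' -> 'a'
Result: dwba


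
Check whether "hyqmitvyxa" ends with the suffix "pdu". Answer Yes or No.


Input string: 'hyqmitvyxa'
Suffix to check: 'pdu'
Last 3 characters of input: 'yxa'
Match: False
Result: No


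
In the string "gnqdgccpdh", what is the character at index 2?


Input string: 'gnqdgccpdh'
Operation: get character at index 2
Index mapping: s[0]='g', s[1]='n', s[2]='q'
Result: 'q'


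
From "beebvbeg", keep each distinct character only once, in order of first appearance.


Input: 'beebvbeg'
Operation: keep first occurrence of each character
Scan: s[0]='b' new -> keep; s[1]='e' new -> keep; s[2]='e' seen -> skip; s[3]='b' seen -> skip; s[4]='v' new -> keep; s[5]='b' seen -> skip; s[6]='e' seen -> skip; s[7]='g' new -> keep
Result: bevg


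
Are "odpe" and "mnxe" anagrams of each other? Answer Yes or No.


String 1: 'odpe' -> sorted: 'deop'
String 2: 'mnxe' -> sorted: 'emnx'
Compare sorted forms: 'deop' != 'emnx'
Anagram: No


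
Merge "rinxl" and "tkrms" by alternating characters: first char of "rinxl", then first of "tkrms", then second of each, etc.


String 1: 'rinxl'
String 2: 'tkrms'
Operation: alternate characters
Pairs: 'r'+'t', 'i'+'k', 'n'+'r', 'x'+'m', 'l'+'s'
Result: rtiknrxmls


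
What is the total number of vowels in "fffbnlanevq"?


Input string: 'fffbnlanevq'
Operation: count vowels (a, e, i, o, u)
Scan: s[0]='f', s[1]='f', s[2]='f', s[3]='b', s[4]='n', s[5]='l', s[6]='a' (vowel), s[7]='n', s[8]='e' (vowel), s[9]='v', s[10]='q'
Vowels found: 2
Result: 2


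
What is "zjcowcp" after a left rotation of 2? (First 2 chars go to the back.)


Input: 'zjcowcp', shift = 2
Operation: split at index 2 and swap parts
Front part s[0:2] = 'zj'
Back part s[2:] = 'cowcp'
Rotated = back + front = 'cowcp' + 'zj'
Result: cowcpzj


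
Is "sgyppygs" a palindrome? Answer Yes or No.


Input string: 'sgyppygs'
Reversed: 'sgyppygs'
Compare pairs: s[0]='s' vs s[7]='s' (match), s[1]='g' vs s[6]='g' (match), s[2]='y' vs s[5]='y' (match), s[3]='p' vs s[4]='p' (match)
Palindrome: Yes


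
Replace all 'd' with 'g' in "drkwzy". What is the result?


Input string: 'drkwzy'
Operation: replace 'd' with 'g'
Positions of 'd': 0
After replacement: grkwzy


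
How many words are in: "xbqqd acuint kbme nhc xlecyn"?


Input string: 'xbqqd acuint kbme nhc xlecyn'
Operation: split by spaces
Words found: 'xbqqd', 'acuint', 'kbme', 'nhc', 'xlecyn'
Word count: 5


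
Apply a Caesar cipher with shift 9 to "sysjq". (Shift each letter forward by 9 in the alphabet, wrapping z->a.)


Input: 'sysjq', shift = 9
Operation: for each letter, (position + 9) mod 26
Mapping: 's'(18+9=27, 27 mod 26=1)->'b', 'y'(24+9=33, 33 mod 26=7)->'h', 's'(18+9=27, 27 mod 26=1)->'b', 'j'(9+9=18)->'s', 'q'(16+9=25)->'z'
Result: bhbsz


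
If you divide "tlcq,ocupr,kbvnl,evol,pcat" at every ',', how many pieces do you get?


Input string: 'tlcq,ocupr,kbvnl,evol,pcat'
Delimiter: ','
Split result: 'tlcq', 'ocupr', 'kbvnl', 'evol', 'pcat'
Number of parts: 5


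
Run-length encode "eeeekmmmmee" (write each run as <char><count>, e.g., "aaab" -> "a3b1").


Input: 'eeeekmmmmee'
Operation: identify consecutive runs
Runs: 'eeee' -> e4, 'k' -> k1, 'mmmm' -> m4, 'ee' -> e2
Encoded: e4k1m4e2


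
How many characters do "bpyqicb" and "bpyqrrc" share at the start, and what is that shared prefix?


String 1: 'bpyqicb'
String 2: 'bpyqrrc'
Compare position by position:
pos 0: 'b' vs 'b' match
pos 1: 'p' vs 'p' match
pos 2: 'y' vs 'y' match
pos 3: 'q' vs 'q' match
pos 4: 'i' vs 'r' differ -> stop
Longest common prefix: "bpyq" (length 4)


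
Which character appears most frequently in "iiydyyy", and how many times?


Input: 'iiydyyy'
Operation: tally each character
Counts: 'd':1, 'i':2, 'y':4
Maximum: 'y' appears 4 times


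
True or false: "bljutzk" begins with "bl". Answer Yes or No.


Input string: 'bljutzk'
Prefix to check: 'bl'
First 2 characters of input: 'bl'
Match: True
Result: Yes


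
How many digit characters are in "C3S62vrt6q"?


Input string: 'C3S62vrt6q'
Operation: count digit characters (0-9)
Scan: 'C', '3'(digit), 'S', '6'(digit), '2'(digit), 'v', 'r', 't', '6'(digit), 'q'
Digits found: 4
Result: 4


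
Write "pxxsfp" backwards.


Input string: 'pxxsfp'
Operation: reverse character order
Original order: 'p' -> 'x' -> 'x' -> 's' -> 'f' -> 'p'
Reversed order: 'p' -> 'f' -> 's' -> 'x' -> 'x' -> 'p'
Result: pfsxxp


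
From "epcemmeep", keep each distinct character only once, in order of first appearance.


Input: 'epcemmeep'
Operation: keep first occurrence of each character
Scan: s[0]='e' new -> keep; s[1]='p' new -> keep; s[2]='c' new -> keep; s[3]='e' seen -> skip; s[4]='m' new -> keep; s[5]='m' seen -> skip; s[6]='e' seen -> skip; s[7]='e' seen -> skip; s[8]='p' seen -> skip
Result: epcm


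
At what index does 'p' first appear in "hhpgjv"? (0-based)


Input string: 'hhpgjv'
Target: 'p'
Scanning left to right: s[0]='h', s[1]='h', s[2]='p'
First match at index: 2


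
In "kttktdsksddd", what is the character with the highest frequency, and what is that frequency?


Input: 'kttktdsksddd'
Operation: tally each character
Counts: 'd':4, 'k':3, 's':2, 't':3
Maximum: 'd' appears 4 times


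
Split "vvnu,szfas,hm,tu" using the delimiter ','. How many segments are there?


Input string: 'vvnu,szfas,hm,tu'
Delimiter: ','
Split result: 'vvnu', 'szfas', 'hm', 'tu'
Number of parts: 4


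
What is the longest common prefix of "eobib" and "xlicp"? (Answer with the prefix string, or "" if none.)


String 1: 'eobib'
String 2: 'xlicp'
Compare position by position:
pos 0: 'e' vs 'x' differ -> stop
Longest common prefix: "" (length 0)


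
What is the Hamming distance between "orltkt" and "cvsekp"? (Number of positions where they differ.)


String 1: 'orltkt'
String 2: 'cvsekp'
Compare each position: pos 0: 'o'!='c', pos 1: 'r'!='v', pos 2: 'l'!='s', pos 3: 't'!='e', pos 4: 'k'=='k', pos 5: 't'!='p'
Differing positions: 5
Hamming distance: 5


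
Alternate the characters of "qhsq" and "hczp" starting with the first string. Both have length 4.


String 1: 'qhsq'
String 2: 'hczp'
Operation: alternate characters
Pairs: 'q'+'h', 'h'+'c', 's'+'z', 'q'+'p'
Result: qhhcszqp


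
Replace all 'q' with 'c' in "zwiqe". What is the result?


Input string: 'zwiqe'
Operation: replace 'q' with 'c'
Positions of 'q': 3
After replacement: zwice


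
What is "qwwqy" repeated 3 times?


Input string: 'qwwqy'
Operation: repeat 3 times
Concatenation: 'qwwqy' + 'qwwqy' + 'qwwqy'
Result: qwwqyqwwqyqwwqy


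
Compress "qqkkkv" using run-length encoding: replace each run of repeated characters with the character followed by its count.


Input: 'qqkkkv'
Operation: identify consecutive runs
Runs: 'qq' -> q2, 'kkk' -> k3, 'v' -> v1
Encoded: q2k3v1


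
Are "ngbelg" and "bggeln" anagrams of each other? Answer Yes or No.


String 1: 'ngbelg' -> sorted: 'beggln'
String 2: 'bggeln' -> sorted: 'beggln'
Compare sorted forms: 'beggln' == 'beggln'
Anagram: Yes


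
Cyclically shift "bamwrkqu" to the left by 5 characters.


Input: 'bamwrkqu', shift = 5
Operation: split at index 5 and swap parts
Front part s[0:5] = 'bamwr'
Back part s[5:] = 'kqu'
Rotated = back + front = 'kqu' + 'bamwr'
Result: kqubamwr


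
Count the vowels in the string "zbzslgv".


Input string: 'zbzslgv'
Operation: count vowels (a, e, i, o, u)
Scan: s[0]='z', s[1]='b', s[2]='z', s[3]='s', s[4]='l', s[5]='g', s[6]='v'
Vowels found: 0
Result: 0


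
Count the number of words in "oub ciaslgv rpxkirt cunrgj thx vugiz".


Input string: 'oub ciaslgv rpxkirt cunrgj thx vugiz'
Operation: split by spaces
Words found: 'oub', 'ciaslgv', 'rpxkirt', 'cunrgj', 'thx', 'vugiz'
Word count: 6


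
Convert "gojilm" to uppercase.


Input string: 'gojilm'
Operation: convert each letter to uppercase
Mapping: 'g'->'G', 'o'->'O', 'j'->'J', 'i'->'I', 'l'->'L', 'm'->'M'
Result: GOJILM


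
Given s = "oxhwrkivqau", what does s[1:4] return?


Input string: 'oxhwrkivqau'
Operation: slice [1:4]
Extract characters: s[1]='x', s[2]='h', s[3]='w'
Result: xhw


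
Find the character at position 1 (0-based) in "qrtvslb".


Input string: 'qrtvslb'
Operation: get character at index 1
Index mapping: s[0]='q', s[1]='r'
Result: 'r'


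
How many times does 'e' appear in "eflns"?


Input string: 'eflns'
Target character: 'e'
Scan each position: s[0]='e'
Matches found at indices: 0
Total: 1


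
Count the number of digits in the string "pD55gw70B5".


Input string: 'pD55gw70B5'
Operation: count digit characters (0-9)
Scan: 'p', 'D', '5'(digit), '5'(digit), 'g', 'w', '7'(digit), '0'(digit), 'B', '5'(digit)
Digits found: 5
Result: 5


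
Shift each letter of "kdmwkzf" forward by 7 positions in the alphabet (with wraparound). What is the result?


Input: 'kdmwkzf', shift = 7
Operation: for each letter, (position + 7) mod 26
Mapping: 'k'(10+7=17)->'r', 'd'(3+7=10)->'k', 'm'(12+7=19)->'t', 'w'(22+7=29, 29 mod 26=3)->'d', 'k'(10+7=17)->'r', 'z'(25+7=32, 32 mod 26=6)->'g', 'f'(5+7=12)->'m'
Result: rktdrgm


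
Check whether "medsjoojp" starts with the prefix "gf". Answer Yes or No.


Input string: 'medsjoojp'
Prefix to check: 'gf'
First 2 characters of input: 'me'
Match: False
Result: No


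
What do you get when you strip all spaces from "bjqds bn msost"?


Input string: 'bjqds bn msost'
Operation: remove all spaces
Words: 'bjqds', 'bn', 'msost'
Join without spaces: bjqdsbnmsost


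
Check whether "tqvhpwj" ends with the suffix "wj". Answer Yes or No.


Input string: 'tqvhpwj'
Suffix to check: 'wj'
Last 2 characters of input: 'wj'
Match: True
Result: Yes


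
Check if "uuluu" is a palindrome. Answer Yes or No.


Input string: 'uuluu'
Reversed: 'uuluu'
Compare pairs: s[0]='u' vs s[4]='u' (match), s[1]='u' vs s[3]='u' (match)
Palindrome: Yes


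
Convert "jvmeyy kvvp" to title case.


Input string: 'jvmeyy kvvp'
Operation: capitalize first letter of each word
Word transformations: 'jvmeyy'->'Jvmeyy', 'kvvp'->'Kvvp'
Result: Jvmeyy Kvvp


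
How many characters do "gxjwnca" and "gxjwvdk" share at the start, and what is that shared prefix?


String 1: 'gxjwnca'
String 2: 'gxjwvdk'
Compare position by position:
pos 0: 'g' vs 'g' match
pos 1: 'x' vs 'x' match
pos 2: 'j' vs 'j' match
pos 3: 'w' vs 'w' match
pos 4: 'n' vs 'v' differ -> stop
Longest common prefix: "gxjw" (length 4)


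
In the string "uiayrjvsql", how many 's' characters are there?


Input string: 'uiayrjvsql'
Target character: 's'
Scan each position: s[7]='s'
Matches found at indices: 7
Total: 1


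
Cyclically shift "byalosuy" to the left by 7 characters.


Input: 'byalosuy', shift = 7
Operation: split at index 7 and swap parts
Front part s[0:7] = 'byalosu'
Back part s[7:] = 'y'
Rotated = back + front = 'y' + 'byalosu'
Result: ybyalosu


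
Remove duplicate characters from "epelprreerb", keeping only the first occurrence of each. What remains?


Input: 'epelprreerb'
Operation: keep first occurrence of each character
Scan: s[0]='e' new -> keep; s[1]='p' new -> keep; s[2]='e' seen -> skip; s[3]='l' new -> keep; s[4]='p' seen -> skip; s[5]='r' new -> keep; s[6]='r' seen -> skip; s[7]='e' seen -> skip; s[8]='e' seen -> skip; s[9]='r' seen -> skip; s[10]='b' new -> keep
Result: eplrb


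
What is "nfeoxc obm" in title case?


Input string: 'nfeoxc obm'
Operation: capitalize first letter of each word
Word transformations: 'nfeoxc'->'Nfeoxc', 'obm'->'Obm'
Result: Nfeoxc Obm


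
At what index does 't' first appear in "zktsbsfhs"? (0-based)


Input string: 'zktsbsfhs'
Target: 't'
Scanning left to right: s[0]='z', s[1]='k', s[2]='t'
First match at index: 2


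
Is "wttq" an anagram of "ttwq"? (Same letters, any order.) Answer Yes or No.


String 1: 'ttwq' -> sorted: 'qttw'
String 2: 'wttq' -> sorted: 'qttw'
Compare sorted forms: 'qttw' == 'qttw'
Anagram: Yes


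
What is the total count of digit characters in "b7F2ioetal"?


Input string: 'b7F2ioetal'
Operation: count digit characters (0-9)
Scan: 'b', '7'(digit), 'F', '2'(digit), 'i', 'o', 'e', 't', 'a', 'l'
Digits found: 2
Result: 2


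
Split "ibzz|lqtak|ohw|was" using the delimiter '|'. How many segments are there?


Input string: 'ibzz|lqtak|ohw|was'
Delimiter: '|'
Split result: 'ibzz', 'lqtak', 'ohw', 'was'
Number of parts: 4


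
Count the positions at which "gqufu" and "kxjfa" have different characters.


String 1: 'gqufu'
String 2: 'kxjfa'
Compare each position: pos 0: 'g'!='k', pos 1: 'q'!='x', pos 2: 'u'!='j', pos 3: 'f'=='f', pos 4: 'u'!='a'
Differing positions: 4
Hamming distance: 4


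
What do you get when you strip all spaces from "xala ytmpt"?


Input string: 'xala ytmpt'
Operation: remove all spaces
Words: 'xala', 'ytmpt'
Join without spaces: xalaytmpt


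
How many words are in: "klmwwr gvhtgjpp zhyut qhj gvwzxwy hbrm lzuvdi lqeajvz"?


Input string: 'klmwwr gvhtgjpp zhyut qhj gvwzxwy hbrm lzuvdi lqeajvz'
Operation: split by spaces
Words found: 'klmwwr', 'gvhtgjpp', 'zhyut', 'qhj', 'gvwzxwy', 'hbrm', 'lzuvdi', 'lqeajvz'
Word count: 8


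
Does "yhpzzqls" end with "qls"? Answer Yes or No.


Input string: 'yhpzzqls'
Suffix to check: 'qls'
Last 3 characters of input: 'qls'
Match: True
Result: Yes


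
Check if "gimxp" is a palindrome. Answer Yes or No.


Input string: 'gimxp'
Reversed: 'pxmig'
Compare pairs: s[0]='g' vs s[4]='p' (mismatch), s[1]='i' vs s[3]='x' (mismatch)
Palindrome: No


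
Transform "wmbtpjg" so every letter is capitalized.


Input string: 'wmbtpjg'
Operation: convert each letter to uppercase
Mapping: 'w'->'W', 'm'->'M', 'b'->'B', 't'->'T', 'p'->'P', 'j'->'J', 'g'->'G'
Result: WMBTPJG


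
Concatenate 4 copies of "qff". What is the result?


Input string: 'qff'
Operation: repeat 4 times
Concatenation: 'qff' + 'qff' + 'qff' + 'qff'
Result: qffqffqffqff


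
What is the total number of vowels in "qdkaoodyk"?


Input string: 'qdkaoodyk'
Operation: count vowels (a, e, i, o, u)
Scan: s[0]='q', s[1]='d', s[2]='k', s[3]='a' (vowel), s[4]='o' (vowel), s[5]='o' (vowel), s[6]='d', s[7]='y', s[8]='k'
Vowels found: 3
Result: 3
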